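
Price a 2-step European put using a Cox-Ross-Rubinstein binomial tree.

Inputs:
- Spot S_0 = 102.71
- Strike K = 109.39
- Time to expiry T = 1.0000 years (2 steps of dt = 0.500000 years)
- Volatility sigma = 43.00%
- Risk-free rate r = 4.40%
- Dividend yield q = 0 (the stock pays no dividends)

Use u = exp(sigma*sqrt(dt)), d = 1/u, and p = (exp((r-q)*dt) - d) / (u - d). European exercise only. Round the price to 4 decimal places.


dt = T/N = 0.500000
u = exp(sigma*sqrt(dt)) = 1.355345; d = 1/u = 0.737820
p = (exp((r-q)*dt) - d) / (u - d) = 0.460587
Discount per step: exp(-r*dt) = 0.978240
Stock lattice S(k, i) with i counting down-moves:
  k=0: S(0,0) = 102.7100
  k=1: S(1,0) = 139.2075; S(1,1) = 75.7815
  k=2: S(2,0) = 188.6741; S(2,1) = 102.7100; S(2,2) = 55.9130
Terminal payoffs V(N, i) = max(K - S_T, 0):
  V(2,0) = 0.000000; V(2,1) = 6.680000; V(2,2) = 53.476959
Backward induction: V(k, i) = exp(-r*dt) * [p * V(k+1, i) + (1-p) * V(k+1, i+1)].
  V(1,0) = exp(-r*dt) * [p*0.000000 + (1-p)*6.680000] = 3.524871
  V(1,1) = exp(-r*dt) * [p*6.680000 + (1-p)*53.476959] = 31.228247
  V(0,0) = exp(-r*dt) * [p*3.524871 + (1-p)*31.228247] = 18.066560

Answer: Price = V(0,0) = 18.0666


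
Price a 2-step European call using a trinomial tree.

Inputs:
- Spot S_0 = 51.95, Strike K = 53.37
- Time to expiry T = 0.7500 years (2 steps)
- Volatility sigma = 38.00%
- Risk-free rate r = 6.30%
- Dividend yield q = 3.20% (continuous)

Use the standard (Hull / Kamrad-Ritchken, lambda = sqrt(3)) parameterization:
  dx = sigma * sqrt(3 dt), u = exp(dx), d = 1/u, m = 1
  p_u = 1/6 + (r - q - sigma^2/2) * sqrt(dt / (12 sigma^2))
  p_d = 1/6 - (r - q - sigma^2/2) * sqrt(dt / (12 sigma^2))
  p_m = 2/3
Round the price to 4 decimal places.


Answer: Price = V(0,0) = 5.8775

Derivation:
dt = T/N = 0.375000; dx = sigma*sqrt(3*dt) = 0.403051
u = exp(dx) = 1.496383; d = 1/u = 0.668278
p_u = 0.147500, p_m = 0.666667, p_d = 0.185833
Discount per step: exp(-r*dt) = 0.976652
Stock lattice S(k, j) with j the centered position index:
  k=0: S(0,+0) = 51.9500
  k=1: S(1,-1) = 34.7170; S(1,+0) = 51.9500; S(1,+1) = 77.7371
  k=2: S(2,-2) = 23.2006; S(2,-1) = 34.7170; S(2,+0) = 51.9500; S(2,+1) = 77.7371; S(2,+2) = 116.3245
Terminal payoffs V(N, j) = max(S_T - K, 0):
  V(2,-2) = 0.000000; V(2,-1) = 0.000000; V(2,+0) = 0.000000; V(2,+1) = 24.367097; V(2,+2) = 62.954471
Backward induction: V(k, j) = exp(-r*dt) * [p_u * V(k+1, j+1) + p_m * V(k+1, j) + p_d * V(k+1, j-1)]
  V(1,-1) = exp(-r*dt) * [p_u*0.000000 + p_m*0.000000 + p_d*0.000000] = 0.000000
  V(1,+0) = exp(-r*dt) * [p_u*24.367097 + p_m*0.000000 + p_d*0.000000] = 3.510239
  V(1,+1) = exp(-r*dt) * [p_u*62.954471 + p_m*24.367097 + p_d*0.000000] = 24.934448
  V(0,+0) = exp(-r*dt) * [p_u*24.934448 + p_m*3.510239 + p_d*0.000000] = 5.877490


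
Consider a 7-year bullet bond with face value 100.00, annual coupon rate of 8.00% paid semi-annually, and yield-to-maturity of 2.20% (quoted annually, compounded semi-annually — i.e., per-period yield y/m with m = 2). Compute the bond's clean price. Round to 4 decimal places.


Coupon per period c = face * coupon_rate / m = 4.000000
Periods per year m = 2; per-period yield y/m = 0.011000
Number of cashflows N = 14
Cashflows (t years, CF_t, discount factor 1/(1+y/m)^(m*t), PV):
  t = 0.5000: CF_t = 4.000000, DF = 0.989120, PV = 3.956479
  t = 1.0000: CF_t = 4.000000, DF = 0.978358, PV = 3.913431
  t = 1.5000: CF_t = 4.000000, DF = 0.967713, PV = 3.870852
  t = 2.0000: CF_t = 4.000000, DF = 0.957184, PV = 3.828736
  t = 2.5000: CF_t = 4.000000, DF = 0.946769, PV = 3.787078
  t = 3.0000: CF_t = 4.000000, DF = 0.936468, PV = 3.745873
  t = 3.5000: CF_t = 4.000000, DF = 0.926279, PV = 3.705117
  t = 4.0000: CF_t = 4.000000, DF = 0.916201, PV = 3.664804
  t = 4.5000: CF_t = 4.000000, DF = 0.906232, PV = 3.624930
  t = 5.0000: CF_t = 4.000000, DF = 0.896372, PV = 3.585489
  t = 5.5000: CF_t = 4.000000, DF = 0.886620, PV = 3.546478
  t = 6.0000: CF_t = 4.000000, DF = 0.876973, PV = 3.507891
  t = 6.5000: CF_t = 4.000000, DF = 0.867431, PV = 3.469724
  t = 7.0000: CF_t = 104.000000, DF = 0.857993, PV = 89.231288
Price P = sum_t PV_t = 137.438169

Answer: Price = 137.4382


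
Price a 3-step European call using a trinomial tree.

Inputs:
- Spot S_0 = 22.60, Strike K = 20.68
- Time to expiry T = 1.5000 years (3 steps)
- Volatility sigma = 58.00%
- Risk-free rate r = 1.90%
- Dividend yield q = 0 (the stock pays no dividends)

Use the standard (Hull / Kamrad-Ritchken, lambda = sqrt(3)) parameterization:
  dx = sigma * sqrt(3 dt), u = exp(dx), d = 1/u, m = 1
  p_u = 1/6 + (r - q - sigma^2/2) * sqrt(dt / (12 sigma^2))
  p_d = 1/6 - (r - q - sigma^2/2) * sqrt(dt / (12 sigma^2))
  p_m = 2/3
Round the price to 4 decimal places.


dt = T/N = 0.500000; dx = sigma*sqrt(3*dt) = 0.710352
u = exp(dx) = 2.034707; d = 1/u = 0.491471
p_u = 0.114157, p_m = 0.666667, p_d = 0.219176
Discount per step: exp(-r*dt) = 0.990545
Stock lattice S(k, j) with j the centered position index:
  k=0: S(0,+0) = 22.6000
  k=1: S(1,-1) = 11.1072; S(1,+0) = 22.6000; S(1,+1) = 45.9844
  k=2: S(2,-2) = 5.4589; S(2,-1) = 11.1072; S(2,+0) = 22.6000; S(2,+1) = 45.9844; S(2,+2) = 93.5648
  k=3: S(3,-3) = 2.6829; S(3,-2) = 5.4589; S(3,-1) = 11.1072; S(3,+0) = 22.6000; S(3,+1) = 45.9844; S(3,+2) = 93.5648; S(3,+3) = 190.3769
Terminal payoffs V(N, j) = max(S_T - K, 0):
  V(3,-3) = 0.000000; V(3,-2) = 0.000000; V(3,-1) = 0.000000; V(3,+0) = 1.920000; V(3,+1) = 25.304387; V(3,+2) = 72.884773; V(3,+3) = 169.696936
Backward induction: V(k, j) = exp(-r*dt) * [p_u * V(k+1, j+1) + p_m * V(k+1, j) + p_d * V(k+1, j-1)]
  V(2,-2) = exp(-r*dt) * [p_u*0.000000 + p_m*0.000000 + p_d*0.000000] = 0.000000
  V(2,-1) = exp(-r*dt) * [p_u*1.920000 + p_m*0.000000 + p_d*0.000000] = 0.217110
  V(2,+0) = exp(-r*dt) * [p_u*25.304387 + p_m*1.920000 + p_d*0.000000] = 4.129270
  V(2,+1) = exp(-r*dt) * [p_u*72.884773 + p_m*25.304387 + p_d*1.920000] = 25.368602
  V(2,+2) = exp(-r*dt) * [p_u*169.696936 + p_m*72.884773 + p_d*25.304387] = 72.813115
  V(1,-1) = exp(-r*dt) * [p_u*4.129270 + p_m*0.217110 + p_d*0.000000] = 0.610302
  V(1,+0) = exp(-r*dt) * [p_u*25.368602 + p_m*4.129270 + p_d*0.217110] = 5.642588
  V(1,+1) = exp(-r*dt) * [p_u*72.813115 + p_m*25.368602 + p_d*4.129270] = 25.882544
  V(0,+0) = exp(-r*dt) * [p_u*25.882544 + p_m*5.642588 + p_d*0.610302] = 6.785406

Answer: Price = V(0,0) = 6.7854


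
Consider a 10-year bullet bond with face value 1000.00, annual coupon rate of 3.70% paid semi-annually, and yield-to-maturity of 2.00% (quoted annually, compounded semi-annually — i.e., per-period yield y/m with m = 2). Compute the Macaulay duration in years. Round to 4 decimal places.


Coupon per period c = face * coupon_rate / m = 18.500000
Periods per year m = 2; per-period yield y/m = 0.010000
Number of cashflows N = 20
Cashflows (t years, CF_t, discount factor 1/(1+y/m)^(m*t), PV):
  t = 0.5000: CF_t = 18.500000, DF = 0.990099, PV = 18.316832
  t = 1.0000: CF_t = 18.500000, DF = 0.980296, PV = 18.135477
  t = 1.5000: CF_t = 18.500000, DF = 0.970590, PV = 17.955918
  t = 2.0000: CF_t = 18.500000, DF = 0.960980, PV = 17.778136
  t = 2.5000: CF_t = 18.500000, DF = 0.951466, PV = 17.602115
  t = 3.0000: CF_t = 18.500000, DF = 0.942045, PV = 17.427837
  t = 3.5000: CF_t = 18.500000, DF = 0.932718, PV = 17.255284
  t = 4.0000: CF_t = 18.500000, DF = 0.923483, PV = 17.084440
  t = 4.5000: CF_t = 18.500000, DF = 0.914340, PV = 16.915287
  t = 5.0000: CF_t = 18.500000, DF = 0.905287, PV = 16.747809
  t = 5.5000: CF_t = 18.500000, DF = 0.896324, PV = 16.581989
  t = 6.0000: CF_t = 18.500000, DF = 0.887449, PV = 16.417811
  t = 6.5000: CF_t = 18.500000, DF = 0.878663, PV = 16.255258
  t = 7.0000: CF_t = 18.500000, DF = 0.869963, PV = 16.094315
  t = 7.5000: CF_t = 18.500000, DF = 0.861349, PV = 15.934965
  t = 8.0000: CF_t = 18.500000, DF = 0.852821, PV = 15.777193
  t = 8.5000: CF_t = 18.500000, DF = 0.844377, PV = 15.620984
  t = 9.0000: CF_t = 18.500000, DF = 0.836017, PV = 15.466320
  t = 9.5000: CF_t = 18.500000, DF = 0.827740, PV = 15.313188
  t = 10.0000: CF_t = 1018.500000, DF = 0.819544, PV = 834.706043
Price P = sum_t PV_t = 1153.387200
Macaulay numerator sum_t t * PV_t:
  t * PV_t at t = 0.5000: 9.158416
  t * PV_t at t = 1.0000: 18.135477
  t * PV_t at t = 1.5000: 26.933877
  t * PV_t at t = 2.0000: 35.556273
  t * PV_t at t = 2.5000: 44.005288
  t * PV_t at t = 3.0000: 52.283511
  t * PV_t at t = 3.5000: 60.393494
  t * PV_t at t = 4.0000: 68.337758
  t * PV_t at t = 4.5000: 76.118790
  t * PV_t at t = 5.0000: 83.739043
  t * PV_t at t = 5.5000: 91.200938
  t * PV_t at t = 6.0000: 98.506864
  t * PV_t at t = 6.5000: 105.659178
  t * PV_t at t = 7.0000: 112.660205
  t * PV_t at t = 7.5000: 119.512240
  t * PV_t at t = 8.0000: 126.217547
  t * PV_t at t = 8.5000: 132.778360
  t * PV_t at t = 9.0000: 139.196883
  t * PV_t at t = 9.5000: 145.475290
  t * PV_t at t = 10.0000: 8347.060430
Macaulay duration D = (sum_t t * PV_t) / P = 9892.929861 / 1153.387200 = 8.577284

Answer: Macaulay duration = 8.5773 years


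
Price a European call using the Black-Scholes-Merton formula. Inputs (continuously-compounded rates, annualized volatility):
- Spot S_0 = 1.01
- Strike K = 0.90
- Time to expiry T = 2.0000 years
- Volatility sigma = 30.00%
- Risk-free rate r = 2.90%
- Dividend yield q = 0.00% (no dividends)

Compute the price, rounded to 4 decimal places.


d1 = (ln(S/K) + (r - q + 0.5*sigma^2) * T) / (sigma * sqrt(T)) = 0.62062962
d2 = d1 - sigma * sqrt(T) = 0.19636555
exp(-rT) = 0.94364995; exp(-qT) = 1.00000000
C = S_0 * exp(-qT) * N(d1) - K * exp(-rT) * N(d2)
N(d1) = 0.73257833; N(d2) = 0.57783797
C = 1.0100 * 1.00000000 * 0.73257833 - 0.9000 * 0.94364995 * 0.57783797 = 0.2492

Answer: Price = 0.2492


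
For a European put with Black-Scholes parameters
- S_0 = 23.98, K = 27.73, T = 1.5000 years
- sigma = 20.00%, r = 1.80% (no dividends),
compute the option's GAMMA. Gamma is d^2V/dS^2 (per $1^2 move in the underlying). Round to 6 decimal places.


Answer: Gamma = 0.063646

Derivation:
d1 = -0.3604616443; d2 = -0.6054106185
phi(d1) = 0.3738484298; exp(-qT) = 1.0000000000; exp(-rT) = 0.9733612415
Gamma = exp(-qT) * phi(d1) / (S * sigma * sqrt(T)) = 1.0000000000 * 0.3738484298 / (23.9800 * 0.2000 * 1.2247448714) = 0.063646


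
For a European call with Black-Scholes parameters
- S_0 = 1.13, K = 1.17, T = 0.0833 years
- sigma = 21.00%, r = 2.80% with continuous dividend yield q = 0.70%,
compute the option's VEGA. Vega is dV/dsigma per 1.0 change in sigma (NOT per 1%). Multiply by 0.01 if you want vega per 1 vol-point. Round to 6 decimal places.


d1 = -0.5147703327; d2 = -0.5753799854
phi(d1) = 0.3494367240; exp(-qT) = 0.9994170700; exp(-rT) = 0.9976703179
Vega = S * exp(-qT) * phi(d1) * sqrt(T) = 1.1300 * 0.9994170700 * 0.3494367240 * 0.2886173938 = 0.113898

Answer: Vega = 0.113898


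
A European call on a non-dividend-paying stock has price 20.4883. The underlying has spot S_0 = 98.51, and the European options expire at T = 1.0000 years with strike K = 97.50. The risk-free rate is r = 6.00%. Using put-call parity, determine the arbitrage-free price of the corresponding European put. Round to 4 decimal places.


Answer: Put price = 13.8003

Derivation:
Put-call parity: C - P = S_0 * exp(-qT) - K * exp(-rT).
S_0 * exp(-qT) = 98.5100 * 1.00000000 = 98.51000000
K * exp(-rT) = 97.5000 * 0.94176453 = 91.82204202
P = C - S*exp(-qT) + K*exp(-rT)
P = 20.4883 - 98.51000000 + 91.82204202 = 13.8003


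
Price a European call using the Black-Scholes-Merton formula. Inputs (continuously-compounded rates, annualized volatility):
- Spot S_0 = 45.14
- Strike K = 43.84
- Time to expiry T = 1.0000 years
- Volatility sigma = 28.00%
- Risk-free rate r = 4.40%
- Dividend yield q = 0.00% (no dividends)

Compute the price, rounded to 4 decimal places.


d1 = (ln(S/K) + (r - q + 0.5*sigma^2) * T) / (sigma * sqrt(T)) = 0.40150760
d2 = d1 - sigma * sqrt(T) = 0.12150760
exp(-rT) = 0.95695396; exp(-qT) = 1.00000000
C = S_0 * exp(-qT) * N(d1) - K * exp(-rT) * N(d2)
N(d1) = 0.65597678; N(d2) = 0.54835550
C = 45.1400 * 1.00000000 * 0.65597678 - 43.8400 * 0.95695396 * 0.54835550 = 6.6057

Answer: Price = 6.6057


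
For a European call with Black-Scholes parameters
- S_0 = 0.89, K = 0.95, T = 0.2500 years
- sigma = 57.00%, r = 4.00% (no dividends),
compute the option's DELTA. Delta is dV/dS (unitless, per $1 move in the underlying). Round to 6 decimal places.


Answer: Delta = 0.479533

Derivation:
d1 = -0.0513263925; d2 = -0.3363263925
phi(d1) = 0.3984171398; exp(-qT) = 1.0000000000; exp(-rT) = 0.9900498337
N(d1) = 0.4795327188
Delta = exp(-qT) * N(d1) = 1.0000000000 * 0.4795327188 = 0.479533


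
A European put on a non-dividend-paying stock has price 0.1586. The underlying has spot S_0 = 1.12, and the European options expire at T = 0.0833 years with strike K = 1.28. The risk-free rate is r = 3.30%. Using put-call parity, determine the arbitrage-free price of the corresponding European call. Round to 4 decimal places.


Put-call parity: C - P = S_0 * exp(-qT) - K * exp(-rT).
S_0 * exp(-qT) = 1.1200 * 1.00000000 = 1.12000000
K * exp(-rT) = 1.2800 * 0.99725487 = 1.27648624
C = P + S*exp(-qT) - K*exp(-rT)
C = 0.1586 + 1.12000000 - 1.27648624 = 0.0021

Answer: Call price = 0.0021


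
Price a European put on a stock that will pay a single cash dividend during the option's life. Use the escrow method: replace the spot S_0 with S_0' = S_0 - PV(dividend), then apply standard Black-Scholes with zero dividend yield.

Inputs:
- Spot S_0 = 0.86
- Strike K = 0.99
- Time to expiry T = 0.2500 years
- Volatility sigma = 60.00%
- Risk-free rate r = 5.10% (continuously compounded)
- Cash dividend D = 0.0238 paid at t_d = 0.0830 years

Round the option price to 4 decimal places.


Answer: Price = 0.1929

Derivation:
PV(D) = D * exp(-r * t_d) = 0.0238 * 0.99577595 = 0.02369947
S_0' = S_0 - PV(D) = 0.8600 - 0.02369947 = 0.83630053
d1 = (ln(S_0'/K) + (r + sigma^2/2)*T) / (sigma*sqrt(T)) = -0.36988969
d2 = d1 - sigma*sqrt(T) = -0.66988969
exp(-rT) = 0.98733094
N(-d1) = 0.64426766; N(-d2) = 0.74853594
P = K * exp(-rT) * N(-d2) - S_0' * N(-d1) = 0.9900 * 0.98733094 * 0.74853594 - 0.83630053 * 0.64426766 = 0.1929


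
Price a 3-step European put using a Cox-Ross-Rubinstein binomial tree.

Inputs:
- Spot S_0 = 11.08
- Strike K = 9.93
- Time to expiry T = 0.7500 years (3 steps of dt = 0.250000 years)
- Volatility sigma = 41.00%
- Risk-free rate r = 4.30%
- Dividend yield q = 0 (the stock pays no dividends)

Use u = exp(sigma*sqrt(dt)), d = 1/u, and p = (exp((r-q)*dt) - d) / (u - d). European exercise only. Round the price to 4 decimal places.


dt = T/N = 0.250000
u = exp(sigma*sqrt(dt)) = 1.227525; d = 1/u = 0.814647
p = (exp((r-q)*dt) - d) / (u - d) = 0.475106
Discount per step: exp(-r*dt) = 0.989308
Stock lattice S(k, i) with i counting down-moves:
  k=0: S(0,0) = 11.0800
  k=1: S(1,0) = 13.6010; S(1,1) = 9.0263
  k=2: S(2,0) = 16.6955; S(2,1) = 11.0800; S(2,2) = 7.3532
  k=3: S(3,0) = 20.4942; S(3,1) = 13.6010; S(3,2) = 9.0263; S(3,3) = 5.9903
Terminal payoffs V(N, i) = max(K - S_T, 0):
  V(3,0) = 0.000000; V(3,1) = 0.000000; V(3,2) = 0.903708; V(3,3) = 3.939699
Backward induction: V(k, i) = exp(-r*dt) * [p * V(k+1, i) + (1-p) * V(k+1, i+1)].
  V(2,0) = exp(-r*dt) * [p*0.000000 + (1-p)*0.000000] = 0.000000
  V(2,1) = exp(-r*dt) * [p*0.000000 + (1-p)*0.903708] = 0.469279
  V(2,2) = exp(-r*dt) * [p*0.903708 + (1-p)*3.939699] = 2.470579
  V(1,0) = exp(-r*dt) * [p*0.000000 + (1-p)*0.469279] = 0.243688
  V(1,1) = exp(-r*dt) * [p*0.469279 + (1-p)*2.470579] = 1.503500
  V(0,0) = exp(-r*dt) * [p*0.243688 + (1-p)*1.503500] = 0.895280

Answer: Price = V(0,0) = 0.8953


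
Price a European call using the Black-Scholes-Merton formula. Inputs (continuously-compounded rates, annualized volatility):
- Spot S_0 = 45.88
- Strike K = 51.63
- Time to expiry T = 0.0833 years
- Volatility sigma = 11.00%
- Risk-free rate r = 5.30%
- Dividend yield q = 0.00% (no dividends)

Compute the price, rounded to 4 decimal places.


d1 = (ln(S/K) + (r - q + 0.5*sigma^2) * T) / (sigma * sqrt(T)) = -3.56416312
d2 = d1 - sigma * sqrt(T) = -3.59591103
exp(-rT) = 0.99559483; exp(-qT) = 1.00000000
C = S_0 * exp(-qT) * N(d1) - K * exp(-rT) * N(d2)
N(d1) = 0.00018251; N(d2) = 0.00016163
C = 45.8800 * 1.00000000 * 0.00018251 - 51.6300 * 0.99559483 * 0.00016163 = 0.0001

Answer: Price = 0.0001


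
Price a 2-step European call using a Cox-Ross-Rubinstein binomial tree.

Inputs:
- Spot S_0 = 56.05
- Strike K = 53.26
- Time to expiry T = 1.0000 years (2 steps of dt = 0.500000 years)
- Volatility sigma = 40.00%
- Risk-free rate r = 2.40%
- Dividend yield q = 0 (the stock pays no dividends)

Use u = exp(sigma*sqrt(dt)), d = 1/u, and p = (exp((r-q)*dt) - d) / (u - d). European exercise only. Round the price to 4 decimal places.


dt = T/N = 0.500000
u = exp(sigma*sqrt(dt)) = 1.326896; d = 1/u = 0.753638
p = (exp((r-q)*dt) - d) / (u - d) = 0.450816
Discount per step: exp(-r*dt) = 0.988072
Stock lattice S(k, i) with i counting down-moves:
  k=0: S(0,0) = 56.0500
  k=1: S(1,0) = 74.3725; S(1,1) = 42.2414
  k=2: S(2,0) = 98.6847; S(2,1) = 56.0500; S(2,2) = 31.8348
Terminal payoffs V(N, i) = max(S_T - K, 0):
  V(2,0) = 45.424666; V(2,1) = 2.790000; V(2,2) = 0.000000
Backward induction: V(k, i) = exp(-r*dt) * [p * V(k+1, i) + (1-p) * V(k+1, i+1)].
  V(1,0) = exp(-r*dt) * [p*45.424666 + (1-p)*2.790000] = 21.747846
  V(1,1) = exp(-r*dt) * [p*2.790000 + (1-p)*0.000000] = 1.242774
  V(0,0) = exp(-r*dt) * [p*21.747846 + (1-p)*1.242774] = 10.361700

Answer: Price = V(0,0) = 10.3617


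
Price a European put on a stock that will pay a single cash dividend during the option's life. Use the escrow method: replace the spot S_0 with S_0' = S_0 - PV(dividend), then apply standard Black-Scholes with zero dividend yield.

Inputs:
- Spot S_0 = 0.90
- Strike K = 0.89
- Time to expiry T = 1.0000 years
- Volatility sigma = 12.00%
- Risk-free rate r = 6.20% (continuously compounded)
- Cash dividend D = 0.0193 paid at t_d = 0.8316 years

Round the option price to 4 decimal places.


Answer: Price = 0.0224

Derivation:
PV(D) = D * exp(-r * t_d) = 0.0193 * 0.94974742 = 0.01833013
S_0' = S_0 - PV(D) = 0.9000 - 0.01833013 = 0.88166987
d1 = (ln(S_0'/K) + (r + sigma^2/2)*T) / (sigma*sqrt(T)) = 0.49830193
d2 = d1 - sigma*sqrt(T) = 0.37830193
exp(-rT) = 0.93988289
N(-d1) = 0.30913562; N(-d2) = 0.35260316
P = K * exp(-rT) * N(-d2) - S_0' * N(-d1) = 0.8900 * 0.93988289 * 0.35260316 - 0.88166987 * 0.30913562 = 0.0224


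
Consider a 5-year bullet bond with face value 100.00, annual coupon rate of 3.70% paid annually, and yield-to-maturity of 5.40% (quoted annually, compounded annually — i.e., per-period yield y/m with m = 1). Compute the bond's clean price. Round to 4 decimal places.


Answer: Price = 92.7206

Derivation:
Coupon per period c = face * coupon_rate / m = 3.700000
Periods per year m = 1; per-period yield y/m = 0.054000
Number of cashflows N = 5
Cashflows (t years, CF_t, discount factor 1/(1+y/m)^(m*t), PV):
  t = 1.0000: CF_t = 3.700000, DF = 0.948767, PV = 3.510436
  t = 2.0000: CF_t = 3.700000, DF = 0.900158, PV = 3.330585
  t = 3.0000: CF_t = 3.700000, DF = 0.854040, PV = 3.159948
  t = 4.0000: CF_t = 3.700000, DF = 0.810285, PV = 2.998053
  t = 5.0000: CF_t = 103.700000, DF = 0.768771, PV = 79.721544
Price P = sum_t PV_t = 92.720566


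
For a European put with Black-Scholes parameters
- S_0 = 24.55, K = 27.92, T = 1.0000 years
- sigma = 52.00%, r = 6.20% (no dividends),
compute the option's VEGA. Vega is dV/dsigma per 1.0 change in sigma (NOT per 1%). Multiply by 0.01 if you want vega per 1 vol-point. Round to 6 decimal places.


Answer: Vega = 9.709254

Derivation:
d1 = 0.1318626468; d2 = -0.3881373532
phi(d1) = 0.3954889577; exp(-qT) = 1.0000000000; exp(-rT) = 0.9398828868
Vega = S * exp(-qT) * phi(d1) * sqrt(T) = 24.5500 * 1.0000000000 * 0.3954889577 * 1.0000000000 = 9.709254


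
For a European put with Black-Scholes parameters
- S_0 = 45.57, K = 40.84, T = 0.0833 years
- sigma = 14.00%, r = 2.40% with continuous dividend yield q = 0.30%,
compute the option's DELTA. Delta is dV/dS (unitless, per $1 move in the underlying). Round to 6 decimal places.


d1 = 2.7756284764; d2 = 2.7352220413
phi(d1) = 0.0084719442; exp(-qT) = 0.9997501312; exp(-rT) = 0.9980027971
N(-d1) = 0.0027547563
Delta = -exp(-qT) * N(-d1) = -0.9997501312 * 0.0027547563 = -0.002754

Answer: Delta = -0.002754


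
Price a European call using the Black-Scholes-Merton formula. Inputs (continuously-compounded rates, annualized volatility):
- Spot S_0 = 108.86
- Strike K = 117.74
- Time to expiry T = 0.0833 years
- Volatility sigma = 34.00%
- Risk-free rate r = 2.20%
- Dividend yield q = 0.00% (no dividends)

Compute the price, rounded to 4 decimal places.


Answer: Price = 1.3799

Derivation:
d1 = (ln(S/K) + (r - q + 0.5*sigma^2) * T) / (sigma * sqrt(T)) = -0.73136527
d2 = d1 - sigma * sqrt(T) = -0.82949518
exp(-rT) = 0.99816908; exp(-qT) = 1.00000000
C = S_0 * exp(-qT) * N(d1) - K * exp(-rT) * N(d2)
N(d1) = 0.23227804; N(d2) = 0.20341213
C = 108.8600 * 1.00000000 * 0.23227804 - 117.7400 * 0.99816908 * 0.20341213 = 1.3799


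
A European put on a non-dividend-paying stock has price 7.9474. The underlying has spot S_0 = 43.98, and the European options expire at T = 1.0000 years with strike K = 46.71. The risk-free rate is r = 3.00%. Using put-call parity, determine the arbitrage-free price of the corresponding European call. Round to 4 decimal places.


Answer: Call price = 6.5979

Derivation:
Put-call parity: C - P = S_0 * exp(-qT) - K * exp(-rT).
S_0 * exp(-qT) = 43.9800 * 1.00000000 = 43.98000000
K * exp(-rT) = 46.7100 * 0.97044553 = 45.32951087
C = P + S*exp(-qT) - K*exp(-rT)
C = 7.9474 + 43.98000000 - 45.32951087 = 6.5979


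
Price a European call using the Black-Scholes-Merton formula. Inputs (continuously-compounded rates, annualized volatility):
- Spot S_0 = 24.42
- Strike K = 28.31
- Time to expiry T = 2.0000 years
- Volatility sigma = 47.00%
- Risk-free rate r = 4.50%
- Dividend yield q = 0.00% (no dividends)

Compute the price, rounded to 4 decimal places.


Answer: Price = 5.8445

Derivation:
d1 = (ln(S/K) + (r - q + 0.5*sigma^2) * T) / (sigma * sqrt(T)) = 0.24536210
d2 = d1 - sigma * sqrt(T) = -0.41931828
exp(-rT) = 0.91393119; exp(-qT) = 1.00000000
C = S_0 * exp(-qT) * N(d1) - K * exp(-rT) * N(d2)
N(d1) = 0.59691196; N(d2) = 0.33749177
C = 24.4200 * 1.00000000 * 0.59691196 - 28.3100 * 0.91393119 * 0.33749177 = 5.8445


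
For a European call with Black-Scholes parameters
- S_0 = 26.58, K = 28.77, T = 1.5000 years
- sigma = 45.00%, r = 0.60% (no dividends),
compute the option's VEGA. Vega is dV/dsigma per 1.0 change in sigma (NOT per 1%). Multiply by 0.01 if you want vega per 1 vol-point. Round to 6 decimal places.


Answer: Vega = 12.845138

Derivation:
d1 = 0.1482410793; d2 = -0.4028941128
phi(d1) = 0.3945828129; exp(-qT) = 1.0000000000; exp(-rT) = 0.9910403788
Vega = S * exp(-qT) * phi(d1) * sqrt(T) = 26.5800 * 1.0000000000 * 0.3945828129 * 1.2247448714 = 12.845138


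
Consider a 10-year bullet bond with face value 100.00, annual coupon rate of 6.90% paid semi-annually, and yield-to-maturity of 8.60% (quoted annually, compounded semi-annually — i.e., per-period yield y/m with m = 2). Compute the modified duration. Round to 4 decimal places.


Answer: Modified duration = 6.9031

Derivation:
Coupon per period c = face * coupon_rate / m = 3.450000
Periods per year m = 2; per-period yield y/m = 0.043000
Number of cashflows N = 20
Cashflows (t years, CF_t, discount factor 1/(1+y/m)^(m*t), PV):
  t = 0.5000: CF_t = 3.450000, DF = 0.958773, PV = 3.307766
  t = 1.0000: CF_t = 3.450000, DF = 0.919245, PV = 3.171396
  t = 1.5000: CF_t = 3.450000, DF = 0.881347, PV = 3.040648
  t = 2.0000: CF_t = 3.450000, DF = 0.845012, PV = 2.915291
  t = 2.5000: CF_t = 3.450000, DF = 0.810174, PV = 2.795101
  t = 3.0000: CF_t = 3.450000, DF = 0.776773, PV = 2.679867
  t = 3.5000: CF_t = 3.450000, DF = 0.744749, PV = 2.569384
  t = 4.0000: CF_t = 3.450000, DF = 0.714045, PV = 2.463455
  t = 4.5000: CF_t = 3.450000, DF = 0.684607, PV = 2.361894
  t = 5.0000: CF_t = 3.450000, DF = 0.656382, PV = 2.264519
  t = 5.5000: CF_t = 3.450000, DF = 0.629322, PV = 2.171159
  t = 6.0000: CF_t = 3.450000, DF = 0.603376, PV = 2.081648
  t = 6.5000: CF_t = 3.450000, DF = 0.578501, PV = 1.995828
  t = 7.0000: CF_t = 3.450000, DF = 0.554651, PV = 1.913545
  t = 7.5000: CF_t = 3.450000, DF = 0.531784, PV = 1.834655
  t = 8.0000: CF_t = 3.450000, DF = 0.509860, PV = 1.759018
  t = 8.5000: CF_t = 3.450000, DF = 0.488840, PV = 1.686498
  t = 9.0000: CF_t = 3.450000, DF = 0.468687, PV = 1.616968
  t = 9.5000: CF_t = 3.450000, DF = 0.449364, PV = 1.550305
  t = 10.0000: CF_t = 103.450000, DF = 0.430838, PV = 44.570174
Price P = sum_t PV_t = 88.749120
First compute Macaulay numerator sum_t t * PV_t:
  t * PV_t at t = 0.5000: 1.653883
  t * PV_t at t = 1.0000: 3.171396
  t * PV_t at t = 1.5000: 4.560972
  t * PV_t at t = 2.0000: 5.830581
  t * PV_t at t = 2.5000: 6.987753
  t * PV_t at t = 3.0000: 8.039601
  t * PV_t at t = 3.5000: 8.992842
  t * PV_t at t = 4.0000: 9.853820
  t * PV_t at t = 4.5000: 10.628521
  t * PV_t at t = 5.0000: 11.322596
  t * PV_t at t = 5.5000: 11.941377
  t * PV_t at t = 6.0000: 12.489891
  t * PV_t at t = 6.5000: 12.972881
  t * PV_t at t = 7.0000: 13.394818
  t * PV_t at t = 7.5000: 13.759914
  t * PV_t at t = 8.0000: 14.072140
  t * PV_t at t = 8.5000: 14.335234
  t * PV_t at t = 9.0000: 14.552716
  t * PV_t at t = 9.5000: 14.727900
  t * PV_t at t = 10.0000: 445.701737
Macaulay duration D = 638.990574 / 88.749120 = 7.199965
Modified duration = D / (1 + y/m) = 7.199965 / (1 + 0.043000) = 6.903131


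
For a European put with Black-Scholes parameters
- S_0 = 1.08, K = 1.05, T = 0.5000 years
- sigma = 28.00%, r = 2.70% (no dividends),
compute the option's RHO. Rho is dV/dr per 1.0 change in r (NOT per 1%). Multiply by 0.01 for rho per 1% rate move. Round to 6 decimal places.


d1 = 0.3094646614; d2 = 0.1114747626
phi(d1) = 0.3802894059; exp(-qT) = 1.0000000000; exp(-rT) = 0.9865907163
N(-d2) = 0.4556199387
Rho = -K*T*exp(-rT)*N(-d2) = -1.0500 * 0.5000 * 0.9865907163 * 0.4556199387 = -0.235993

Answer: Rho = -0.235993


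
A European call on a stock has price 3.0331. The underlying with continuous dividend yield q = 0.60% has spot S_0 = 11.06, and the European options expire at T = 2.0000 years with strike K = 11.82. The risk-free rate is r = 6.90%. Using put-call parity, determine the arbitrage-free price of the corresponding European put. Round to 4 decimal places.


Put-call parity: C - P = S_0 * exp(-qT) - K * exp(-rT).
S_0 * exp(-qT) = 11.0600 * 0.98807171 = 10.92807314
K * exp(-rT) = 11.8200 * 0.87109869 = 10.29638654
P = C - S*exp(-qT) + K*exp(-rT)
P = 3.0331 - 10.92807314 + 10.29638654 = 2.4014

Answer: Put price = 2.4014


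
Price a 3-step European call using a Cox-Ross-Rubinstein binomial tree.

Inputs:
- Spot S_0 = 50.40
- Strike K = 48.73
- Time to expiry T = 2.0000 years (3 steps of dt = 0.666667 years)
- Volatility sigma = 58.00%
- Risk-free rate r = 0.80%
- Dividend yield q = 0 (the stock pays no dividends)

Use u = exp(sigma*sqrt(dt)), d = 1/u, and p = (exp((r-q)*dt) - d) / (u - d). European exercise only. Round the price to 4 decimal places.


dt = T/N = 0.666667
u = exp(sigma*sqrt(dt)) = 1.605713; d = 1/u = 0.622776
p = (exp((r-q)*dt) - d) / (u - d) = 0.389213
Discount per step: exp(-r*dt) = 0.994681
Stock lattice S(k, i) with i counting down-moves:
  k=0: S(0,0) = 50.4000
  k=1: S(1,0) = 80.9279; S(1,1) = 31.3879
  k=2: S(2,0) = 129.9471; S(2,1) = 50.4000; S(2,2) = 19.5477
  k=3: S(3,0) = 208.6577; S(3,1) = 80.9279; S(3,2) = 31.3879; S(3,3) = 12.1738
Terminal payoffs V(N, i) = max(S_T - K, 0):
  V(3,0) = 159.927724; V(3,1) = 32.197945; V(3,2) = 0.000000; V(3,3) = 0.000000
Backward induction: V(k, i) = exp(-r*dt) * [p * V(k+1, i) + (1-p) * V(k+1, i+1)].
  V(2,0) = exp(-r*dt) * [p*159.927724 + (1-p)*32.197945] = 81.476271
  V(2,1) = exp(-r*dt) * [p*32.197945 + (1-p)*0.000000] = 12.465184
  V(2,2) = exp(-r*dt) * [p*0.000000 + (1-p)*0.000000] = 0.000000
  V(1,0) = exp(-r*dt) * [p*81.476271 + (1-p)*12.465184] = 39.115986
  V(1,1) = exp(-r*dt) * [p*12.465184 + (1-p)*0.000000] = 4.825799
  V(0,0) = exp(-r*dt) * [p*39.115986 + (1-p)*4.825799] = 18.075309

Answer: Price = V(0,0) = 18.0753


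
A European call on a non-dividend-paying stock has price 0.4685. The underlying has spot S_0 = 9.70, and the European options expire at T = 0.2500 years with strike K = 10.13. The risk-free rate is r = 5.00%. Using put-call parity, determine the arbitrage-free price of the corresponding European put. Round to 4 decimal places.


Answer: Put price = 0.7727

Derivation:
Put-call parity: C - P = S_0 * exp(-qT) - K * exp(-rT).
S_0 * exp(-qT) = 9.7000 * 1.00000000 = 9.70000000
K * exp(-rT) = 10.1300 * 0.98757780 = 10.00416312
P = C - S*exp(-qT) + K*exp(-rT)
P = 0.4685 - 9.70000000 + 10.00416312 = 0.7727


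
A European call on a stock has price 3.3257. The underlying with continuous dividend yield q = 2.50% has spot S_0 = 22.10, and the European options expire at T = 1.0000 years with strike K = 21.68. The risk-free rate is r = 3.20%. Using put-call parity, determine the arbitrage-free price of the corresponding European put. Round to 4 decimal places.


Put-call parity: C - P = S_0 * exp(-qT) - K * exp(-rT).
S_0 * exp(-qT) = 22.1000 * 0.97530991 = 21.55434906
K * exp(-rT) = 21.6800 * 0.96850658 = 20.99722270
P = C - S*exp(-qT) + K*exp(-rT)
P = 3.3257 - 21.55434906 + 20.99722270 = 2.7686

Answer: Put price = 2.7686


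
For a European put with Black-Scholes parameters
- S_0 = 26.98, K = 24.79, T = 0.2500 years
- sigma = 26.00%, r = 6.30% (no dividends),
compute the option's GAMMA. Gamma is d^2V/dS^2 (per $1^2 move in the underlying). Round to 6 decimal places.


d1 = 0.8373500364; d2 = 0.7073500364
phi(d1) = 0.2809675561; exp(-qT) = 1.0000000000; exp(-rT) = 0.9843733826
Gamma = exp(-qT) * phi(d1) / (S * sigma * sqrt(T)) = 1.0000000000 * 0.2809675561 / (26.9800 * 0.2600 * 0.5000000000) = 0.080107

Answer: Gamma = 0.080107


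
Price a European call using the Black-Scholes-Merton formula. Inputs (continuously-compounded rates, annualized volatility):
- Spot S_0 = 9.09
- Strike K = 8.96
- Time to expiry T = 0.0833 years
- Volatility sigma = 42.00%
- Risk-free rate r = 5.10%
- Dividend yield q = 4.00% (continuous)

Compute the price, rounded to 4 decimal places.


Answer: Price = 0.5069

Derivation:
d1 = (ln(S/K) + (r - q + 0.5*sigma^2) * T) / (sigma * sqrt(T)) = 0.18700026
d2 = d1 - sigma * sqrt(T) = 0.06578095
exp(-rT) = 0.99576071; exp(-qT) = 0.99667354
C = S_0 * exp(-qT) * N(d1) - K * exp(-rT) * N(d2)
N(d1) = 0.57416978; N(d2) = 0.52622389
C = 9.0900 * 0.99667354 * 0.57416978 - 8.9600 * 0.99576071 * 0.52622389 = 0.5069


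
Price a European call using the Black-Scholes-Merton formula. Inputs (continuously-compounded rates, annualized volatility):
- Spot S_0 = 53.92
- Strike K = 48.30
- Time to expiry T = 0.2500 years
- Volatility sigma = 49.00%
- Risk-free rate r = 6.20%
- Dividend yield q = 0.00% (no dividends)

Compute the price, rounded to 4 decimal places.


d1 = (ln(S/K) + (r - q + 0.5*sigma^2) * T) / (sigma * sqrt(T)) = 0.63503023
d2 = d1 - sigma * sqrt(T) = 0.39003023
exp(-rT) = 0.98461951; exp(-qT) = 1.00000000
C = S_0 * exp(-qT) * N(d1) - K * exp(-rT) * N(d2)
N(d1) = 0.73729565; N(d2) = 0.65174290
C = 53.9200 * 1.00000000 * 0.73729565 - 48.3000 * 0.98461951 * 0.65174290 = 8.7600

Answer: Price = 8.7600


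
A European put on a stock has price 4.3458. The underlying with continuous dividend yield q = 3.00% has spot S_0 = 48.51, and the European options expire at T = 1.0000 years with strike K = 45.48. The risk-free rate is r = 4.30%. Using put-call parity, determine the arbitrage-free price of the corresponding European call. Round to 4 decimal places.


Put-call parity: C - P = S_0 * exp(-qT) - K * exp(-rT).
S_0 * exp(-qT) = 48.5100 * 0.97044553 = 47.07631283
K * exp(-rT) = 45.4800 * 0.95791139 = 43.56581002
C = P + S*exp(-qT) - K*exp(-rT)
C = 4.3458 + 47.07631283 - 43.56581002 = 7.8563

Answer: Call price = 7.8563


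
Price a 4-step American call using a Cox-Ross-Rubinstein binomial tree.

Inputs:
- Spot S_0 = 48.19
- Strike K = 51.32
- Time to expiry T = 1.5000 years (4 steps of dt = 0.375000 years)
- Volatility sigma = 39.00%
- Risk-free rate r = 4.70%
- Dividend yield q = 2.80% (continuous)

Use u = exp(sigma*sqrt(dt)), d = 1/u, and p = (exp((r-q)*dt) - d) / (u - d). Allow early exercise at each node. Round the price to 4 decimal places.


dt = T/N = 0.375000
u = exp(sigma*sqrt(dt)) = 1.269757; d = 1/u = 0.787552
p = (exp((r-q)*dt) - d) / (u - d) = 0.455405
Discount per step: exp(-r*dt) = 0.982529
Stock lattice S(k, i) with i counting down-moves:
  k=0: S(0,0) = 48.1900
  k=1: S(1,0) = 61.1896; S(1,1) = 37.9522
  k=2: S(2,0) = 77.6959; S(2,1) = 48.1900; S(2,2) = 29.8893
  k=3: S(3,0) = 98.6548; S(3,1) = 61.1896; S(3,2) = 37.9522; S(3,3) = 23.5394
  k=4: S(4,0) = 125.2676; S(4,1) = 77.6959; S(4,2) = 48.1900; S(4,3) = 29.8893; S(4,4) = 18.5385
Terminal payoffs V(N, i) = max(S_T - K, 0):
  V(4,0) = 73.947635; V(4,1) = 26.375864; V(4,2) = 0.000000; V(4,3) = 0.000000; V(4,4) = 0.000000
Backward induction: V(k, i) = exp(-r*dt) * [p * V(k+1, i) + (1-p) * V(k+1, i+1)]; then take max(V_cont, immediate exercise) for American.
  V(3,0) = exp(-r*dt) * [p*73.947635 + (1-p)*26.375864] = 47.200973; exercise = 47.334839; V(3,0) = max -> 47.334839
  V(3,1) = exp(-r*dt) * [p*26.375864 + (1-p)*0.000000] = 11.801837; exercise = 9.869572; V(3,1) = max -> 11.801837
  V(3,2) = exp(-r*dt) * [p*0.000000 + (1-p)*0.000000] = 0.000000; exercise = 0.000000; V(3,2) = max -> 0.000000
  V(3,3) = exp(-r*dt) * [p*0.000000 + (1-p)*0.000000] = 0.000000; exercise = 0.000000; V(3,3) = max -> 0.000000
  V(2,0) = exp(-r*dt) * [p*47.334839 + (1-p)*11.801837] = 27.494835; exercise = 26.375864; V(2,0) = max -> 27.494835
  V(2,1) = exp(-r*dt) * [p*11.801837 + (1-p)*0.000000] = 5.280712; exercise = 0.000000; V(2,1) = max -> 5.280712
  V(2,2) = exp(-r*dt) * [p*0.000000 + (1-p)*0.000000] = 0.000000; exercise = 0.000000; V(2,2) = max -> 0.000000
  V(1,0) = exp(-r*dt) * [p*27.494835 + (1-p)*5.280712] = 15.128128; exercise = 9.869572; V(1,0) = max -> 15.128128
  V(1,1) = exp(-r*dt) * [p*5.280712 + (1-p)*0.000000] = 2.362846; exercise = 0.000000; V(1,1) = max -> 2.362846
  V(0,0) = exp(-r*dt) * [p*15.128128 + (1-p)*2.362846] = 8.033370; exercise = 0.000000; V(0,0) = max -> 8.033370

Answer: Price = V(0,0) = 8.0334


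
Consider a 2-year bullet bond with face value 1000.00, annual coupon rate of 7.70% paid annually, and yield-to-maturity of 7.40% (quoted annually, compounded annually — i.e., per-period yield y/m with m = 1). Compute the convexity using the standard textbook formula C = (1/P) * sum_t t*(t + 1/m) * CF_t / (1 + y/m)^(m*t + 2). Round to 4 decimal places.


Coupon per period c = face * coupon_rate / m = 77.000000
Periods per year m = 1; per-period yield y/m = 0.074000
Number of cashflows N = 2
Cashflows (t years, CF_t, discount factor 1/(1+y/m)^(m*t), PV):
  t = 1.0000: CF_t = 77.000000, DF = 0.931099, PV = 71.694600
  t = 2.0000: CF_t = 1077.000000, DF = 0.866945, PV = 933.699531
Price P = sum_t PV_t = 1005.394130
Convexity numerator sum_t t*(t + 1/m) * CF_t / (1+y/m)^(m*t + 2):
  t = 1.0000: term = 124.310518
  t = 2.0000: term = 4856.795620
Convexity = (1/P) * sum = 4981.106138 / 1005.394130 = 4.954382

Answer: Convexity = 4.9544


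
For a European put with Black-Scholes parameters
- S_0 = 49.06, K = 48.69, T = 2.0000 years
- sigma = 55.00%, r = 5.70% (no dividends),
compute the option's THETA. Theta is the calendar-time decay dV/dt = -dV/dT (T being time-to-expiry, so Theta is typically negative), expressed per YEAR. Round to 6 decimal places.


Answer: Theta = -1.814364

Derivation:
d1 = 0.5452055152; d2 = -0.2326119441
phi(d1) = 0.3438454279; exp(-qT) = 1.0000000000; exp(-rT) = 0.8922579559
Theta = -S*exp(-qT)*phi(d1)*sigma/(2*sqrt(T)) + r*K*exp(-rT)*N(-d2) - q*S*exp(-qT)*N(-d1)
N(-d1) = 0.2928060894; N(-d2) = 0.5919686242; sqrt(T) = 1.4142135624
Term 1 = -49.0600 * 1.0000000000 * 0.3438454279 * 0.5500 / (2 * 1.4142135624) = -3.2802617043
Term 2 = 0.0570 * 48.6900 * 0.8922579559 * 0.5919686242 = 1.4658979853
Term 3 = 0 (no dividend yield, q = 0)
Theta = -3.2802617043 + (1.4658979853) + (0.0000000000) = -1.814364


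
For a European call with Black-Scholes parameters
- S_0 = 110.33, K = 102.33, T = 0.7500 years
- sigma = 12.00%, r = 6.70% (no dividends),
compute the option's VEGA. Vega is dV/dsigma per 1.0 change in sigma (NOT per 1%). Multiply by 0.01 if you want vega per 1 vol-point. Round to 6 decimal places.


d1 = 1.2598070555; d2 = 1.1558840071
phi(d1) = 0.1804150152; exp(-qT) = 1.0000000000; exp(-rT) = 0.9509916469
Vega = S * exp(-qT) * phi(d1) * sqrt(T) = 110.3300 * 1.0000000000 * 0.1804150152 * 0.8660254038 = 17.238399

Answer: Vega = 17.238399


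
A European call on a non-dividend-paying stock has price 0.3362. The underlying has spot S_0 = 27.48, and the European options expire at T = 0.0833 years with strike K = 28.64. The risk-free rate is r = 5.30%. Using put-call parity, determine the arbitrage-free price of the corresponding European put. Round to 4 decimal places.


Put-call parity: C - P = S_0 * exp(-qT) - K * exp(-rT).
S_0 * exp(-qT) = 27.4800 * 1.00000000 = 27.48000000
K * exp(-rT) = 28.6400 * 0.99559483 = 28.51383597
P = C - S*exp(-qT) + K*exp(-rT)
P = 0.3362 - 27.48000000 + 28.51383597 = 1.3700

Answer: Put price = 1.3700


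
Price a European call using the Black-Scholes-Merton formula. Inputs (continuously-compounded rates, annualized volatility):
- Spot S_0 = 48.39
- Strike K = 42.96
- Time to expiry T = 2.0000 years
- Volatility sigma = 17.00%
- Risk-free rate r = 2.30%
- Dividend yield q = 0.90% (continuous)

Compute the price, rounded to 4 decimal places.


d1 = (ln(S/K) + (r - q + 0.5*sigma^2) * T) / (sigma * sqrt(T)) = 0.73174625
d2 = d1 - sigma * sqrt(T) = 0.49132995
exp(-rT) = 0.95504196; exp(-qT) = 0.98216103
C = S_0 * exp(-qT) * N(d1) - K * exp(-rT) * N(d2)
N(d1) = 0.76783827; N(d2) = 0.68840345
C = 48.3900 * 0.98216103 * 0.76783827 - 42.9600 * 0.95504196 * 0.68840345 = 8.2486

Answer: Price = 8.2486


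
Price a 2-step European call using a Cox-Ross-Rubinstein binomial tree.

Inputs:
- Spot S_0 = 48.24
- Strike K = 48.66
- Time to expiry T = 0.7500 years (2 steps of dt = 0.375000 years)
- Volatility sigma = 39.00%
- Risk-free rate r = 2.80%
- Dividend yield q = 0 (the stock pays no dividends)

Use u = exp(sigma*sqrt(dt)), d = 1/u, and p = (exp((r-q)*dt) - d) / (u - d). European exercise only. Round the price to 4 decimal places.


dt = T/N = 0.375000
u = exp(sigma*sqrt(dt)) = 1.269757; d = 1/u = 0.787552
p = (exp((r-q)*dt) - d) / (u - d) = 0.462466
Discount per step: exp(-r*dt) = 0.989555
Stock lattice S(k, i) with i counting down-moves:
  k=0: S(0,0) = 48.2400
  k=1: S(1,0) = 61.2531; S(1,1) = 37.9915
  k=2: S(2,0) = 77.7765; S(2,1) = 48.2400; S(2,2) = 29.9203
Terminal payoffs V(N, i) = max(S_T - K, 0):
  V(2,0) = 29.116478; V(2,1) = 0.000000; V(2,2) = 0.000000
Backward induction: V(k, i) = exp(-r*dt) * [p * V(k+1, i) + (1-p) * V(k+1, i+1)].
  V(1,0) = exp(-r*dt) * [p*29.116478 + (1-p)*0.000000] = 13.324723
  V(1,1) = exp(-r*dt) * [p*0.000000 + (1-p)*0.000000] = 0.000000
  V(0,0) = exp(-r*dt) * [p*13.324723 + (1-p)*0.000000] = 6.097861

Answer: Price = V(0,0) = 6.0979


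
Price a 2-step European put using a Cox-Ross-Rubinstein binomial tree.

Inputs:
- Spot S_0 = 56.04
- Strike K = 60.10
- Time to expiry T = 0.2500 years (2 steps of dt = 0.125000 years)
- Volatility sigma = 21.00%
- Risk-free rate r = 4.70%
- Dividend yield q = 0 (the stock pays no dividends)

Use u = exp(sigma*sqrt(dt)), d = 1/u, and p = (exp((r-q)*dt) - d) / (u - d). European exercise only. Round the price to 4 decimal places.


dt = T/N = 0.125000
u = exp(sigma*sqrt(dt)) = 1.077072; d = 1/u = 0.928443
p = (exp((r-q)*dt) - d) / (u - d) = 0.521091
Discount per step: exp(-r*dt) = 0.994142
Stock lattice S(k, i) with i counting down-moves:
  k=0: S(0,0) = 56.0400
  k=1: S(1,0) = 60.3591; S(1,1) = 52.0299
  k=2: S(2,0) = 65.0111; S(2,1) = 56.0400; S(2,2) = 48.3068
Terminal payoffs V(N, i) = max(K - S_T, 0):
  V(2,0) = 0.000000; V(2,1) = 4.060000; V(2,2) = 11.793154
Backward induction: V(k, i) = exp(-r*dt) * [p * V(k+1, i) + (1-p) * V(k+1, i+1)].
  V(1,0) = exp(-r*dt) * [p*0.000000 + (1-p)*4.060000] = 1.932980
  V(1,1) = exp(-r*dt) * [p*4.060000 + (1-p)*11.793154] = 7.717998
  V(0,0) = exp(-r*dt) * [p*1.932980 + (1-p)*7.717998] = 4.675923

Answer: Price = V(0,0) = 4.6759
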